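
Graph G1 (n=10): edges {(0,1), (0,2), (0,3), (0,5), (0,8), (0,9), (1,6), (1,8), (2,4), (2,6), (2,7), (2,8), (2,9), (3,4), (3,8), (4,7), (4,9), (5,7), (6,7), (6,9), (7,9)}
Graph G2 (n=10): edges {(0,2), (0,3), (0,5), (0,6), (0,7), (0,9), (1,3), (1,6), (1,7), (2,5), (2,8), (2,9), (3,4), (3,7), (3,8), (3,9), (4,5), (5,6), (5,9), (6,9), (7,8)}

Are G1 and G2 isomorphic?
Yes, isomorphic

The graphs are isomorphic.
One valid mapping φ: V(G1) → V(G2): 0→3, 1→1, 2→0, 3→8, 4→2, 5→4, 6→6, 7→5, 8→7, 9→9

Verify φ preserves adjacency — for each edge of G1, its image is an edge of G2:
  (0,1) → (φ(0),φ(1)) = (1,3) ∈ E(G2) ✓
  (0,2) → (φ(0),φ(2)) = (0,3) ∈ E(G2) ✓
  (0,3) → (φ(0),φ(3)) = (3,8) ∈ E(G2) ✓
  (0,5) → (φ(0),φ(5)) = (3,4) ∈ E(G2) ✓
  (0,8) → (φ(0),φ(8)) = (3,7) ∈ E(G2) ✓
  (0,9) → (φ(0),φ(9)) = (3,9) ∈ E(G2) ✓
  (1,6) → (φ(1),φ(6)) = (1,6) ∈ E(G2) ✓
  (1,8) → (φ(1),φ(8)) = (1,7) ∈ E(G2) ✓
  (2,4) → (φ(2),φ(4)) = (0,2) ∈ E(G2) ✓
  (2,6) → (φ(2),φ(6)) = (0,6) ∈ E(G2) ✓
  (2,7) → (φ(2),φ(7)) = (0,5) ∈ E(G2) ✓
  (2,8) → (φ(2),φ(8)) = (0,7) ∈ E(G2) ✓
  (2,9) → (φ(2),φ(9)) = (0,9) ∈ E(G2) ✓
  (3,4) → (φ(3),φ(4)) = (2,8) ∈ E(G2) ✓
  (3,8) → (φ(3),φ(8)) = (7,8) ∈ E(G2) ✓
  (4,7) → (φ(4),φ(7)) = (2,5) ∈ E(G2) ✓
  (4,9) → (φ(4),φ(9)) = (2,9) ∈ E(G2) ✓
  (5,7) → (φ(5),φ(7)) = (4,5) ∈ E(G2) ✓
  (6,7) → (φ(6),φ(7)) = (5,6) ∈ E(G2) ✓
  (6,9) → (φ(6),φ(9)) = (6,9) ∈ E(G2) ✓
  (7,9) → (φ(7),φ(9)) = (5,9) ∈ E(G2) ✓
All 21 edges of G1 map to edges of G2, and |E(G1)| = |E(G2)| = 21, so φ is a bijection on edges as well as vertices. Hence G1 ≅ G2.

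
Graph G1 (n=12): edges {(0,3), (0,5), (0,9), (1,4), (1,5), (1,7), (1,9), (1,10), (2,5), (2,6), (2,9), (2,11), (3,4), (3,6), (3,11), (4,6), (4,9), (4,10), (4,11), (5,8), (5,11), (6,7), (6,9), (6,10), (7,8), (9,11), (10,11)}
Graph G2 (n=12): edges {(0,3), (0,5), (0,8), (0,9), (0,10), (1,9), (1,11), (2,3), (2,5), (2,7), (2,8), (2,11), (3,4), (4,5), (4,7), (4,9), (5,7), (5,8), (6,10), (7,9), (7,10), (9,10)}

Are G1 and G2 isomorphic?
No, not isomorphic

The graphs are NOT isomorphic.

Counting triangles (3-cliques): G1 has 11, G2 has 7.
Triangle count is an isomorphism invariant, so differing triangle counts rule out isomorphism.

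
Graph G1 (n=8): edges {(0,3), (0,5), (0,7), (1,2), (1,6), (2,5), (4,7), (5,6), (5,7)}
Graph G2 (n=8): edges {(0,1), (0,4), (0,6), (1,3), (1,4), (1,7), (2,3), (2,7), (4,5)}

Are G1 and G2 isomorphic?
Yes, isomorphic

The graphs are isomorphic.
One valid mapping φ: V(G1) → V(G2): 0→4, 1→2, 2→3, 3→5, 4→6, 5→1, 6→7, 7→0

Verify φ preserves adjacency — for each edge of G1, its image is an edge of G2:
  (0,3) → (φ(0),φ(3)) = (4,5) ∈ E(G2) ✓
  (0,5) → (φ(0),φ(5)) = (1,4) ∈ E(G2) ✓
  (0,7) → (φ(0),φ(7)) = (0,4) ∈ E(G2) ✓
  (1,2) → (φ(1),φ(2)) = (2,3) ∈ E(G2) ✓
  (1,6) → (φ(1),φ(6)) = (2,7) ∈ E(G2) ✓
  (2,5) → (φ(2),φ(5)) = (1,3) ∈ E(G2) ✓
  (4,7) → (φ(4),φ(7)) = (0,6) ∈ E(G2) ✓
  (5,6) → (φ(5),φ(6)) = (1,7) ∈ E(G2) ✓
  (5,7) → (φ(5),φ(7)) = (0,1) ∈ E(G2) ✓
All 9 edges of G1 map to edges of G2, and |E(G1)| = |E(G2)| = 9, so φ is a bijection on edges as well as vertices. Hence G1 ≅ G2.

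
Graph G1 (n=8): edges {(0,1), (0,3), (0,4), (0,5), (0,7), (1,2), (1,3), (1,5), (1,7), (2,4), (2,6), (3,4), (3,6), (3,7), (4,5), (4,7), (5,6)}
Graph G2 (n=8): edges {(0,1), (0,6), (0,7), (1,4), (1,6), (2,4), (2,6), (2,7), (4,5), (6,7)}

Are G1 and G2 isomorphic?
No, not isomorphic

The graphs are NOT isomorphic.

Counting triangles (3-cliques): G1 has 9, G2 has 3.
Triangle count is an isomorphism invariant, so differing triangle counts rule out isomorphism.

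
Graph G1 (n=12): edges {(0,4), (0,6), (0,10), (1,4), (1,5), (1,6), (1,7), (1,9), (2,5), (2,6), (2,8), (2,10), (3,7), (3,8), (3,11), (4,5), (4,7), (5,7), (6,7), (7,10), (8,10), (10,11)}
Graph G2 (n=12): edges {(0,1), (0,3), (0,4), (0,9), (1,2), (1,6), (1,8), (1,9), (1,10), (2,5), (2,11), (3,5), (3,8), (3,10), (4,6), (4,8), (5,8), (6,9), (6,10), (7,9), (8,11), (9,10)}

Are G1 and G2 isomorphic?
Yes, isomorphic

The graphs are isomorphic.
One valid mapping φ: V(G1) → V(G2): 0→4, 1→9, 2→3, 3→2, 4→6, 5→10, 6→0, 7→1, 8→5, 9→7, 10→8, 11→11

Verify φ preserves adjacency — for each edge of G1, its image is an edge of G2:
  (0,4) → (φ(0),φ(4)) = (4,6) ∈ E(G2) ✓
  (0,6) → (φ(0),φ(6)) = (0,4) ∈ E(G2) ✓
  (0,10) → (φ(0),φ(10)) = (4,8) ∈ E(G2) ✓
  (1,4) → (φ(1),φ(4)) = (6,9) ∈ E(G2) ✓
  (1,5) → (φ(1),φ(5)) = (9,10) ∈ E(G2) ✓
  (1,6) → (φ(1),φ(6)) = (0,9) ∈ E(G2) ✓
  (1,7) → (φ(1),φ(7)) = (1,9) ∈ E(G2) ✓
  (1,9) → (φ(1),φ(9)) = (7,9) ∈ E(G2) ✓
  (2,5) → (φ(2),φ(5)) = (3,10) ∈ E(G2) ✓
  (2,6) → (φ(2),φ(6)) = (0,3) ∈ E(G2) ✓
  (2,8) → (φ(2),φ(8)) = (3,5) ∈ E(G2) ✓
  (2,10) → (φ(2),φ(10)) = (3,8) ∈ E(G2) ✓
  (3,7) → (φ(3),φ(7)) = (1,2) ∈ E(G2) ✓
  (3,8) → (φ(3),φ(8)) = (2,5) ∈ E(G2) ✓
  (3,11) → (φ(3),φ(11)) = (2,11) ∈ E(G2) ✓
  (4,5) → (φ(4),φ(5)) = (6,10) ∈ E(G2) ✓
  (4,7) → (φ(4),φ(7)) = (1,6) ∈ E(G2) ✓
  (5,7) → (φ(5),φ(7)) = (1,10) ∈ E(G2) ✓
  (6,7) → (φ(6),φ(7)) = (0,1) ∈ E(G2) ✓
  (7,10) → (φ(7),φ(10)) = (1,8) ∈ E(G2) ✓
  (8,10) → (φ(8),φ(10)) = (5,8) ∈ E(G2) ✓
  (10,11) → (φ(10),φ(11)) = (8,11) ∈ E(G2) ✓
All 22 edges of G1 map to edges of G2, and |E(G1)| = |E(G2)| = 22, so φ is a bijection on edges as well as vertices. Hence G1 ≅ G2.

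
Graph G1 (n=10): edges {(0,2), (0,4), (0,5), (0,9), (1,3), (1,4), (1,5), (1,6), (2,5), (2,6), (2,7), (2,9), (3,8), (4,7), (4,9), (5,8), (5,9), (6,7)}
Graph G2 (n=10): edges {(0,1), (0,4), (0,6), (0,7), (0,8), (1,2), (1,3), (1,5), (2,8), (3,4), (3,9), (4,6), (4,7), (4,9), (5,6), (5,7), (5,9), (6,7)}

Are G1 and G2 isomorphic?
Yes, isomorphic

The graphs are isomorphic.
One valid mapping φ: V(G1) → V(G2): 0→6, 1→1, 2→4, 3→2, 4→5, 5→0, 6→3, 7→9, 8→8, 9→7

Verify φ preserves adjacency — for each edge of G1, its image is an edge of G2:
  (0,2) → (φ(0),φ(2)) = (4,6) ∈ E(G2) ✓
  (0,4) → (φ(0),φ(4)) = (5,6) ∈ E(G2) ✓
  (0,5) → (φ(0),φ(5)) = (0,6) ∈ E(G2) ✓
  (0,9) → (φ(0),φ(9)) = (6,7) ∈ E(G2) ✓
  (1,3) → (φ(1),φ(3)) = (1,2) ∈ E(G2) ✓
  (1,4) → (φ(1),φ(4)) = (1,5) ∈ E(G2) ✓
  (1,5) → (φ(1),φ(5)) = (0,1) ∈ E(G2) ✓
  (1,6) → (φ(1),φ(6)) = (1,3) ∈ E(G2) ✓
  (2,5) → (φ(2),φ(5)) = (0,4) ∈ E(G2) ✓
  (2,6) → (φ(2),φ(6)) = (3,4) ∈ E(G2) ✓
  (2,7) → (φ(2),φ(7)) = (4,9) ∈ E(G2) ✓
  (2,9) → (φ(2),φ(9)) = (4,7) ∈ E(G2) ✓
  (3,8) → (φ(3),φ(8)) = (2,8) ∈ E(G2) ✓
  (4,7) → (φ(4),φ(7)) = (5,9) ∈ E(G2) ✓
  (4,9) → (φ(4),φ(9)) = (5,7) ∈ E(G2) ✓
  (5,8) → (φ(5),φ(8)) = (0,8) ∈ E(G2) ✓
  (5,9) → (φ(5),φ(9)) = (0,7) ∈ E(G2) ✓
  (6,7) → (φ(6),φ(7)) = (3,9) ∈ E(G2) ✓
All 18 edges of G1 map to edges of G2, and |E(G1)| = |E(G2)| = 18, so φ is a bijection on edges as well as vertices. Hence G1 ≅ G2.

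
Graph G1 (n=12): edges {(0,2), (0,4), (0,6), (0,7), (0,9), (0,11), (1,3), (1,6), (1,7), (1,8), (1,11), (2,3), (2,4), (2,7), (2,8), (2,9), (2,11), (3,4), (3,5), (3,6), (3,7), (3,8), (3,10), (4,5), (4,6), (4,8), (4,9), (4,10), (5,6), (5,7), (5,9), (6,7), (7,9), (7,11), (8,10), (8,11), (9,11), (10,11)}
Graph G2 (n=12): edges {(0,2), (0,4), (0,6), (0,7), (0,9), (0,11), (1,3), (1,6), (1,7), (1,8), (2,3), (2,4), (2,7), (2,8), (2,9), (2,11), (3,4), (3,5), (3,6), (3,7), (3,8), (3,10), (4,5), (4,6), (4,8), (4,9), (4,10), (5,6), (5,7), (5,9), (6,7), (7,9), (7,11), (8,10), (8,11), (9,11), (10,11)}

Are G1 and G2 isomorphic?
No, not isomorphic

The graphs are NOT isomorphic.

Counting edges: G1 has 38 edge(s); G2 has 37 edge(s).
Edge count is an isomorphism invariant (a bijection on vertices induces a bijection on edges), so differing edge counts rule out isomorphism.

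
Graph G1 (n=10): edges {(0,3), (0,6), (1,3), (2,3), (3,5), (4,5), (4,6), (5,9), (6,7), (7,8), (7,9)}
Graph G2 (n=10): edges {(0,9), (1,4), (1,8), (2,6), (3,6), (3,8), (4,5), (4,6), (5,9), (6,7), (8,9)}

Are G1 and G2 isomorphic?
Yes, isomorphic

The graphs are isomorphic.
One valid mapping φ: V(G1) → V(G2): 0→3, 1→2, 2→7, 3→6, 4→1, 5→4, 6→8, 7→9, 8→0, 9→5

Verify φ preserves adjacency — for each edge of G1, its image is an edge of G2:
  (0,3) → (φ(0),φ(3)) = (3,6) ∈ E(G2) ✓
  (0,6) → (φ(0),φ(6)) = (3,8) ∈ E(G2) ✓
  (1,3) → (φ(1),φ(3)) = (2,6) ∈ E(G2) ✓
  (2,3) → (φ(2),φ(3)) = (6,7) ∈ E(G2) ✓
  (3,5) → (φ(3),φ(5)) = (4,6) ∈ E(G2) ✓
  (4,5) → (φ(4),φ(5)) = (1,4) ∈ E(G2) ✓
  (4,6) → (φ(4),φ(6)) = (1,8) ∈ E(G2) ✓
  (5,9) → (φ(5),φ(9)) = (4,5) ∈ E(G2) ✓
  (6,7) → (φ(6),φ(7)) = (8,9) ∈ E(G2) ✓
  (7,8) → (φ(7),φ(8)) = (0,9) ∈ E(G2) ✓
  (7,9) → (φ(7),φ(9)) = (5,9) ∈ E(G2) ✓
All 11 edges of G1 map to edges of G2, and |E(G1)| = |E(G2)| = 11, so φ is a bijection on edges as well as vertices. Hence G1 ≅ G2.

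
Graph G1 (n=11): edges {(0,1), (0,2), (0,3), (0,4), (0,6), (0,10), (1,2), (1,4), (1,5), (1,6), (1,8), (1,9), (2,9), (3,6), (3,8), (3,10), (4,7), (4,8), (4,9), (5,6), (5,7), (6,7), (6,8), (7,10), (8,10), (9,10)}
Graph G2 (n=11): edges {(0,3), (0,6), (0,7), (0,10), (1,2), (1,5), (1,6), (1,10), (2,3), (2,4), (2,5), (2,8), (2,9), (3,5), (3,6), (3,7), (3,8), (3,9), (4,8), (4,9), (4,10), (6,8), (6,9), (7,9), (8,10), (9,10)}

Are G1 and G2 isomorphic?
Yes, isomorphic

The graphs are isomorphic.
One valid mapping φ: V(G1) → V(G2): 0→9, 1→3, 2→7, 3→4, 4→6, 5→5, 6→2, 7→1, 8→8, 9→0, 10→10

Verify φ preserves adjacency — for each edge of G1, its image is an edge of G2:
  (0,1) → (φ(0),φ(1)) = (3,9) ∈ E(G2) ✓
  (0,2) → (φ(0),φ(2)) = (7,9) ∈ E(G2) ✓
  (0,3) → (φ(0),φ(3)) = (4,9) ∈ E(G2) ✓
  (0,4) → (φ(0),φ(4)) = (6,9) ∈ E(G2) ✓
  (0,6) → (φ(0),φ(6)) = (2,9) ∈ E(G2) ✓
  (0,10) → (φ(0),φ(10)) = (9,10) ∈ E(G2) ✓
  (1,2) → (φ(1),φ(2)) = (3,7) ∈ E(G2) ✓
  (1,4) → (φ(1),φ(4)) = (3,6) ∈ E(G2) ✓
  (1,5) → (φ(1),φ(5)) = (3,5) ∈ E(G2) ✓
  (1,6) → (φ(1),φ(6)) = (2,3) ∈ E(G2) ✓
  (1,8) → (φ(1),φ(8)) = (3,8) ∈ E(G2) ✓
  (1,9) → (φ(1),φ(9)) = (0,3) ∈ E(G2) ✓
  (2,9) → (φ(2),φ(9)) = (0,7) ∈ E(G2) ✓
  (3,6) → (φ(3),φ(6)) = (2,4) ∈ E(G2) ✓
  (3,8) → (φ(3),φ(8)) = (4,8) ∈ E(G2) ✓
  (3,10) → (φ(3),φ(10)) = (4,10) ∈ E(G2) ✓
  (4,7) → (φ(4),φ(7)) = (1,6) ∈ E(G2) ✓
  (4,8) → (φ(4),φ(8)) = (6,8) ∈ E(G2) ✓
  (4,9) → (φ(4),φ(9)) = (0,6) ∈ E(G2) ✓
  (5,6) → (φ(5),φ(6)) = (2,5) ∈ E(G2) ✓
  (5,7) → (φ(5),φ(7)) = (1,5) ∈ E(G2) ✓
  (6,7) → (φ(6),φ(7)) = (1,2) ∈ E(G2) ✓
  (6,8) → (φ(6),φ(8)) = (2,8) ∈ E(G2) ✓
  (7,10) → (φ(7),φ(10)) = (1,10) ∈ E(G2) ✓
  (8,10) → (φ(8),φ(10)) = (8,10) ∈ E(G2) ✓
  (9,10) → (φ(9),φ(10)) = (0,10) ∈ E(G2) ✓
All 26 edges of G1 map to edges of G2, and |E(G1)| = |E(G2)| = 26, so φ is a bijection on edges as well as vertices. Hence G1 ≅ G2.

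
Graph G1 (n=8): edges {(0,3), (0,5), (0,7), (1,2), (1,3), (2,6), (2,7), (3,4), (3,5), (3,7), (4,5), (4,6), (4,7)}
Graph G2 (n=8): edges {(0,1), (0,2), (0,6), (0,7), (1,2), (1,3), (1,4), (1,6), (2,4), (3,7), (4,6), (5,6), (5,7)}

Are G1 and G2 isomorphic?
Yes, isomorphic

The graphs are isomorphic.
One valid mapping φ: V(G1) → V(G2): 0→2, 1→3, 2→7, 3→1, 4→6, 5→4, 6→5, 7→0

Verify φ preserves adjacency — for each edge of G1, its image is an edge of G2:
  (0,3) → (φ(0),φ(3)) = (1,2) ∈ E(G2) ✓
  (0,5) → (φ(0),φ(5)) = (2,4) ∈ E(G2) ✓
  (0,7) → (φ(0),φ(7)) = (0,2) ∈ E(G2) ✓
  (1,2) → (φ(1),φ(2)) = (3,7) ∈ E(G2) ✓
  (1,3) → (φ(1),φ(3)) = (1,3) ∈ E(G2) ✓
  (2,6) → (φ(2),φ(6)) = (5,7) ∈ E(G2) ✓
  (2,7) → (φ(2),φ(7)) = (0,7) ∈ E(G2) ✓
  (3,4) → (φ(3),φ(4)) = (1,6) ∈ E(G2) ✓
  (3,5) → (φ(3),φ(5)) = (1,4) ∈ E(G2) ✓
  (3,7) → (φ(3),φ(7)) = (0,1) ∈ E(G2) ✓
  (4,5) → (φ(4),φ(5)) = (4,6) ∈ E(G2) ✓
  (4,6) → (φ(4),φ(6)) = (5,6) ∈ E(G2) ✓
  (4,7) → (φ(4),φ(7)) = (0,6) ∈ E(G2) ✓
All 13 edges of G1 map to edges of G2, and |E(G1)| = |E(G2)| = 13, so φ is a bijection on edges as well as vertices. Hence G1 ≅ G2.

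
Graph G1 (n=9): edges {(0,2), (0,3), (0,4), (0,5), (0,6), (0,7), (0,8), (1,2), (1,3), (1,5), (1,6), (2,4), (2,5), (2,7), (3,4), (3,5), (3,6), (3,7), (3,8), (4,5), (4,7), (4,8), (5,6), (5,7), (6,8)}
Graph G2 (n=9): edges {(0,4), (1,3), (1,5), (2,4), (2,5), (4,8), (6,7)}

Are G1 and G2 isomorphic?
No, not isomorphic

The graphs are NOT isomorphic.

Connected components of G1: 1 component(s) with vertex sets [[0, 1, 2, 3, 4, 5, 6, 7, 8]], sizes [9].
Connected components of G2: 2 component(s) with vertex sets [[6, 7], [0, 1, 2, 3, 4, 5, 8]], sizes [2, 7].
The number of connected components (and the multiset of component sizes) is an isomorphism invariant — an isomorphism maps each component of G1 bijectively onto a component of G2. Since G1 has 1 component(s) and G2 has 2, they cannot be isomorphic.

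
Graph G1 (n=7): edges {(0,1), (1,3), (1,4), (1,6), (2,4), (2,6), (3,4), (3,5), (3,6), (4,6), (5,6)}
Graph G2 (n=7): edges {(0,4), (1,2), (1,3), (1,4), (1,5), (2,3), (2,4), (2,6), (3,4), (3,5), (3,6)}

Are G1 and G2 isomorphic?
Yes, isomorphic

The graphs are isomorphic.
One valid mapping φ: V(G1) → V(G2): 0→0, 1→4, 2→6, 3→1, 4→2, 5→5, 6→3

Verify φ preserves adjacency — for each edge of G1, its image is an edge of G2:
  (0,1) → (φ(0),φ(1)) = (0,4) ∈ E(G2) ✓
  (1,3) → (φ(1),φ(3)) = (1,4) ∈ E(G2) ✓
  (1,4) → (φ(1),φ(4)) = (2,4) ∈ E(G2) ✓
  (1,6) → (φ(1),φ(6)) = (3,4) ∈ E(G2) ✓
  (2,4) → (φ(2),φ(4)) = (2,6) ∈ E(G2) ✓
  (2,6) → (φ(2),φ(6)) = (3,6) ∈ E(G2) ✓
  (3,4) → (φ(3),φ(4)) = (1,2) ∈ E(G2) ✓
  (3,5) → (φ(3),φ(5)) = (1,5) ∈ E(G2) ✓
  (3,6) → (φ(3),φ(6)) = (1,3) ∈ E(G2) ✓
  (4,6) → (φ(4),φ(6)) = (2,3) ∈ E(G2) ✓
  (5,6) → (φ(5),φ(6)) = (3,5) ∈ E(G2) ✓
All 11 edges of G1 map to edges of G2, and |E(G1)| = |E(G2)| = 11, so φ is a bijection on edges as well as vertices. Hence G1 ≅ G2.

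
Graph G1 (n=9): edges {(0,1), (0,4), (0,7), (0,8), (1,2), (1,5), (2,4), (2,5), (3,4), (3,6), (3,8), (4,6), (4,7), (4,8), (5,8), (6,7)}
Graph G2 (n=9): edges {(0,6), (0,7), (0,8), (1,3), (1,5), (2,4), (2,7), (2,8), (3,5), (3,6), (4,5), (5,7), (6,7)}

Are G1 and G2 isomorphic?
No, not isomorphic

The graphs are NOT isomorphic.

Degrees in G1: deg(0)=4, deg(1)=3, deg(2)=3, deg(3)=3, deg(4)=6, deg(5)=3, deg(6)=3, deg(7)=3, deg(8)=4.
Sorted degree sequence of G1: [6, 4, 4, 3, 3, 3, 3, 3, 3].
Degrees in G2: deg(0)=3, deg(1)=2, deg(2)=3, deg(3)=3, deg(4)=2, deg(5)=4, deg(6)=3, deg(7)=4, deg(8)=2.
Sorted degree sequence of G2: [4, 4, 3, 3, 3, 3, 2, 2, 2].
The (sorted) degree sequence is an isomorphism invariant, so since G1 and G2 have different degree sequences they cannot be isomorphic.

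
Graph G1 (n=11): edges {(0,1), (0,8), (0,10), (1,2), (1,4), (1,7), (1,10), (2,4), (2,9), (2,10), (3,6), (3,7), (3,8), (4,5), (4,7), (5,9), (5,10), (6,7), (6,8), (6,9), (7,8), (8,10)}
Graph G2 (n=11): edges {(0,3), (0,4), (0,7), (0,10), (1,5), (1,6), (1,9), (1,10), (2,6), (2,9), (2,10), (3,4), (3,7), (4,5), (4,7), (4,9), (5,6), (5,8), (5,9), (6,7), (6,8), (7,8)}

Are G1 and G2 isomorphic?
Yes, isomorphic

The graphs are isomorphic.
One valid mapping φ: V(G1) → V(G2): 0→8, 1→5, 2→1, 3→3, 4→9, 5→2, 6→0, 7→4, 8→7, 9→10, 10→6

Verify φ preserves adjacency — for each edge of G1, its image is an edge of G2:
  (0,1) → (φ(0),φ(1)) = (5,8) ∈ E(G2) ✓
  (0,8) → (φ(0),φ(8)) = (7,8) ∈ E(G2) ✓
  (0,10) → (φ(0),φ(10)) = (6,8) ∈ E(G2) ✓
  (1,2) → (φ(1),φ(2)) = (1,5) ∈ E(G2) ✓
  (1,4) → (φ(1),φ(4)) = (5,9) ∈ E(G2) ✓
  (1,7) → (φ(1),φ(7)) = (4,5) ∈ E(G2) ✓
  (1,10) → (φ(1),φ(10)) = (5,6) ∈ E(G2) ✓
  (2,4) → (φ(2),φ(4)) = (1,9) ∈ E(G2) ✓
  (2,9) → (φ(2),φ(9)) = (1,10) ∈ E(G2) ✓
  (2,10) → (φ(2),φ(10)) = (1,6) ∈ E(G2) ✓
  (3,6) → (φ(3),φ(6)) = (0,3) ∈ E(G2) ✓
  (3,7) → (φ(3),φ(7)) = (3,4) ∈ E(G2) ✓
  (3,8) → (φ(3),φ(8)) = (3,7) ∈ E(G2) ✓
  (4,5) → (φ(4),φ(5)) = (2,9) ∈ E(G2) ✓
  (4,7) → (φ(4),φ(7)) = (4,9) ∈ E(G2) ✓
  (5,9) → (φ(5),φ(9)) = (2,10) ∈ E(G2) ✓
  (5,10) → (φ(5),φ(10)) = (2,6) ∈ E(G2) ✓
  (6,7) → (φ(6),φ(7)) = (0,4) ∈ E(G2) ✓
  (6,8) → (φ(6),φ(8)) = (0,7) ∈ E(G2) ✓
  (6,9) → (φ(6),φ(9)) = (0,10) ∈ E(G2) ✓
  (7,8) → (φ(7),φ(8)) = (4,7) ∈ E(G2) ✓
  (8,10) → (φ(8),φ(10)) = (6,7) ∈ E(G2) ✓
All 22 edges of G1 map to edges of G2, and |E(G1)| = |E(G2)| = 22, so φ is a bijection on edges as well as vertices. Hence G1 ≅ G2.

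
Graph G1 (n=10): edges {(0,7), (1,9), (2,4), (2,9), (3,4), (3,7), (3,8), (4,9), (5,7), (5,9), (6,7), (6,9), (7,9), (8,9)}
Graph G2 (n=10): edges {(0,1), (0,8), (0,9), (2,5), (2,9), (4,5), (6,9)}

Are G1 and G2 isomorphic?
No, not isomorphic

The graphs are NOT isomorphic.

Connected components of G1: 1 component(s) with vertex sets [[0, 1, 2, 3, 4, 5, 6, 7, 8, 9]], sizes [10].
Connected components of G2: 3 component(s) with vertex sets [[3], [7], [0, 1, 2, 4, 5, 6, 8, 9]], sizes [1, 1, 8].
The number of connected components (and the multiset of component sizes) is an isomorphism invariant — an isomorphism maps each component of G1 bijectively onto a component of G2. Since G1 has 1 component(s) and G2 has 3, they cannot be isomorphic.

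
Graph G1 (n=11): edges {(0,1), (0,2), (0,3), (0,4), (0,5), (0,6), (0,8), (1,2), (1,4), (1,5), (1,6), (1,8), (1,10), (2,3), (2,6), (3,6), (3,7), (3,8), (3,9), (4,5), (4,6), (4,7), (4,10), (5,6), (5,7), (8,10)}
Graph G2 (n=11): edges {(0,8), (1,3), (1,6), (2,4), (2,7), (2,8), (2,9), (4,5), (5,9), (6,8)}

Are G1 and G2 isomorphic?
No, not isomorphic

The graphs are NOT isomorphic.

Connected components of G1: 1 component(s) with vertex sets [[0, 1, 2, 3, 4, 5, 6, 7, 8, 9, 10]], sizes [11].
Connected components of G2: 2 component(s) with vertex sets [[10], [0, 1, 2, 3, 4, 5, 6, 7, 8, 9]], sizes [1, 10].
The number of connected components (and the multiset of component sizes) is an isomorphism invariant — an isomorphism maps each component of G1 bijectively onto a component of G2. Since G1 has 1 component(s) and G2 has 2, they cannot be isomorphic.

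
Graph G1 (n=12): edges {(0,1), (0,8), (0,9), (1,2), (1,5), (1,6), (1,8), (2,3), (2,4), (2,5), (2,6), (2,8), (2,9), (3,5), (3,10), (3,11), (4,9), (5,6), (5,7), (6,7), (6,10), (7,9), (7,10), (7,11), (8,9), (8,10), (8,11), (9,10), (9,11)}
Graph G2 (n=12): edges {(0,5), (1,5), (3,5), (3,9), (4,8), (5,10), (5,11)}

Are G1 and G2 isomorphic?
No, not isomorphic

The graphs are NOT isomorphic.

Connected components of G1: 1 component(s) with vertex sets [[0, 1, 2, 3, 4, 5, 6, 7, 8, 9, 10, 11]], sizes [12].
Connected components of G2: 5 component(s) with vertex sets [[2], [6], [7], [4, 8], [0, 1, 3, 5, 9, 10, 11]], sizes [1, 1, 1, 2, 7].
The number of connected components (and the multiset of component sizes) is an isomorphism invariant — an isomorphism maps each component of G1 bijectively onto a component of G2. Since G1 has 1 component(s) and G2 has 5, they cannot be isomorphic.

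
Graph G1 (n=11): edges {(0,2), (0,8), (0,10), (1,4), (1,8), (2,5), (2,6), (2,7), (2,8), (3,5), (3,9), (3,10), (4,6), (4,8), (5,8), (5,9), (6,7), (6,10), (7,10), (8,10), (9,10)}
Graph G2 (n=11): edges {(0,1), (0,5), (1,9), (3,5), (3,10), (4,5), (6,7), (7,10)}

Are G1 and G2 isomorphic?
No, not isomorphic

The graphs are NOT isomorphic.

Connected components of G1: 1 component(s) with vertex sets [[0, 1, 2, 3, 4, 5, 6, 7, 8, 9, 10]], sizes [11].
Connected components of G2: 3 component(s) with vertex sets [[2], [8], [0, 1, 3, 4, 5, 6, 7, 9, 10]], sizes [1, 1, 9].
The number of connected components (and the multiset of component sizes) is an isomorphism invariant — an isomorphism maps each component of G1 bijectively onto a component of G2. Since G1 has 1 component(s) and G2 has 3, they cannot be isomorphic.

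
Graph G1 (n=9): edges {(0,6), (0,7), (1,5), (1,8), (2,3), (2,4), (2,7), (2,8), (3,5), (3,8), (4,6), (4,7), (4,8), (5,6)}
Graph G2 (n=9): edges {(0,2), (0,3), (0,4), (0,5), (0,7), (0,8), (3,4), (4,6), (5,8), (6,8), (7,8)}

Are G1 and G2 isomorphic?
No, not isomorphic

The graphs are NOT isomorphic.

Connected components of G1: 1 component(s) with vertex sets [[0, 1, 2, 3, 4, 5, 6, 7, 8]], sizes [9].
Connected components of G2: 2 component(s) with vertex sets [[1], [0, 2, 3, 4, 5, 6, 7, 8]], sizes [1, 8].
The number of connected components (and the multiset of component sizes) is an isomorphism invariant — an isomorphism maps each component of G1 bijectively onto a component of G2. Since G1 has 1 component(s) and G2 has 2, they cannot be isomorphic.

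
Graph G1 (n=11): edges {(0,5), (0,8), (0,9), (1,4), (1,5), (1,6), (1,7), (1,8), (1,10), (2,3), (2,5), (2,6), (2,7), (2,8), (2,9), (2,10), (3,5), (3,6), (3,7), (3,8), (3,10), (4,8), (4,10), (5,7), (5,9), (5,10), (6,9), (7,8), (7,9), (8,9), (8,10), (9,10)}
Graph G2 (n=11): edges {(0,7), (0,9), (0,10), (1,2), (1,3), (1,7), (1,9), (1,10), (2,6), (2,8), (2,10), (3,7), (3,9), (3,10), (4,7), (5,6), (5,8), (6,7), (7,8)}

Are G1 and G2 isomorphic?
No, not isomorphic

The graphs are NOT isomorphic.

Counting triangles (3-cliques): G1 has 31, G2 has 4.
Triangle count is an isomorphism invariant, so differing triangle counts rule out isomorphism.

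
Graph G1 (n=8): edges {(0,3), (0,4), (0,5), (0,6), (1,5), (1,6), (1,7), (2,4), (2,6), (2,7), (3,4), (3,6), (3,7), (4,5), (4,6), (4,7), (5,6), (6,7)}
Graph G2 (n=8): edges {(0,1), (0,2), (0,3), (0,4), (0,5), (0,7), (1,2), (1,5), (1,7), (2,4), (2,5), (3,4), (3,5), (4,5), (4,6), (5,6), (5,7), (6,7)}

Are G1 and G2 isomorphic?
Yes, isomorphic

The graphs are isomorphic.
One valid mapping φ: V(G1) → V(G2): 0→1, 1→6, 2→3, 3→2, 4→0, 5→7, 6→5, 7→4

Verify φ preserves adjacency — for each edge of G1, its image is an edge of G2:
  (0,3) → (φ(0),φ(3)) = (1,2) ∈ E(G2) ✓
  (0,4) → (φ(0),φ(4)) = (0,1) ∈ E(G2) ✓
  (0,5) → (φ(0),φ(5)) = (1,7) ∈ E(G2) ✓
  (0,6) → (φ(0),φ(6)) = (1,5) ∈ E(G2) ✓
  (1,5) → (φ(1),φ(5)) = (6,7) ∈ E(G2) ✓
  (1,6) → (φ(1),φ(6)) = (5,6) ∈ E(G2) ✓
  (1,7) → (φ(1),φ(7)) = (4,6) ∈ E(G2) ✓
  (2,4) → (φ(2),φ(4)) = (0,3) ∈ E(G2) ✓
  (2,6) → (φ(2),φ(6)) = (3,5) ∈ E(G2) ✓
  (2,7) → (φ(2),φ(7)) = (3,4) ∈ E(G2) ✓
  (3,4) → (φ(3),φ(4)) = (0,2) ∈ E(G2) ✓
  (3,6) → (φ(3),φ(6)) = (2,5) ∈ E(G2) ✓
  (3,7) → (φ(3),φ(7)) = (2,4) ∈ E(G2) ✓
  (4,5) → (φ(4),φ(5)) = (0,7) ∈ E(G2) ✓
  (4,6) → (φ(4),φ(6)) = (0,5) ∈ E(G2) ✓
  (4,7) → (φ(4),φ(7)) = (0,4) ∈ E(G2) ✓
  (5,6) → (φ(5),φ(6)) = (5,7) ∈ E(G2) ✓
  (6,7) → (φ(6),φ(7)) = (4,5) ∈ E(G2) ✓
All 18 edges of G1 map to edges of G2, and |E(G1)| = |E(G2)| = 18, so φ is a bijection on edges as well as vertices. Hence G1 ≅ G2.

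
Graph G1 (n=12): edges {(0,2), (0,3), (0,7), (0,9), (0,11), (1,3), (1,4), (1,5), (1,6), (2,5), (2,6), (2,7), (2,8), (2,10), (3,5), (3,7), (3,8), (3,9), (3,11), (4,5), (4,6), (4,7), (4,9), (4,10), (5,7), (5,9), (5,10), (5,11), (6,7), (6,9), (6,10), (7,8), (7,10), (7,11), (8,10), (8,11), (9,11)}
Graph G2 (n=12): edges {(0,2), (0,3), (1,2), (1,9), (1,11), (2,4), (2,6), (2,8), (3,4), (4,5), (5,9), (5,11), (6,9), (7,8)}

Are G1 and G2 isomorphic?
No, not isomorphic

The graphs are NOT isomorphic.

Connected components of G1: 1 component(s) with vertex sets [[0, 1, 2, 3, 4, 5, 6, 7, 8, 9, 10, 11]], sizes [12].
Connected components of G2: 2 component(s) with vertex sets [[10], [0, 1, 2, 3, 4, 5, 6, 7, 8, 9, 11]], sizes [1, 11].
The number of connected components (and the multiset of component sizes) is an isomorphism invariant — an isomorphism maps each component of G1 bijectively onto a component of G2. Since G1 has 1 component(s) and G2 has 2, they cannot be isomorphic.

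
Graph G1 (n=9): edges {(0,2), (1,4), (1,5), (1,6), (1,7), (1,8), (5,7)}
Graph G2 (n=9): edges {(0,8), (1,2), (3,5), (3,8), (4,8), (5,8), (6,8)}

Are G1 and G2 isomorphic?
Yes, isomorphic

The graphs are isomorphic.
One valid mapping φ: V(G1) → V(G2): 0→2, 1→8, 2→1, 3→7, 4→4, 5→3, 6→6, 7→5, 8→0

Verify φ preserves adjacency — for each edge of G1, its image is an edge of G2:
  (0,2) → (φ(0),φ(2)) = (1,2) ∈ E(G2) ✓
  (1,4) → (φ(1),φ(4)) = (4,8) ∈ E(G2) ✓
  (1,5) → (φ(1),φ(5)) = (3,8) ∈ E(G2) ✓
  (1,6) → (φ(1),φ(6)) = (6,8) ∈ E(G2) ✓
  (1,7) → (φ(1),φ(7)) = (5,8) ∈ E(G2) ✓
  (1,8) → (φ(1),φ(8)) = (0,8) ∈ E(G2) ✓
  (5,7) → (φ(5),φ(7)) = (3,5) ∈ E(G2) ✓
All 7 edges of G1 map to edges of G2, and |E(G1)| = |E(G2)| = 7, so φ is a bijection on edges as well as vertices. Hence G1 ≅ G2.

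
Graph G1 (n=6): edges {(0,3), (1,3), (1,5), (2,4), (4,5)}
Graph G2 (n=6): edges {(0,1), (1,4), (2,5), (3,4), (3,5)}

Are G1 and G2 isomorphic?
Yes, isomorphic

The graphs are isomorphic.
One valid mapping φ: V(G1) → V(G2): 0→2, 1→3, 2→0, 3→5, 4→1, 5→4

Verify φ preserves adjacency — for each edge of G1, its image is an edge of G2:
  (0,3) → (φ(0),φ(3)) = (2,5) ∈ E(G2) ✓
  (1,3) → (φ(1),φ(3)) = (3,5) ∈ E(G2) ✓
  (1,5) → (φ(1),φ(5)) = (3,4) ∈ E(G2) ✓
  (2,4) → (φ(2),φ(4)) = (0,1) ∈ E(G2) ✓
  (4,5) → (φ(4),φ(5)) = (1,4) ∈ E(G2) ✓
All 5 edges of G1 map to edges of G2, and |E(G1)| = |E(G2)| = 5, so φ is a bijection on edges as well as vertices. Hence G1 ≅ G2.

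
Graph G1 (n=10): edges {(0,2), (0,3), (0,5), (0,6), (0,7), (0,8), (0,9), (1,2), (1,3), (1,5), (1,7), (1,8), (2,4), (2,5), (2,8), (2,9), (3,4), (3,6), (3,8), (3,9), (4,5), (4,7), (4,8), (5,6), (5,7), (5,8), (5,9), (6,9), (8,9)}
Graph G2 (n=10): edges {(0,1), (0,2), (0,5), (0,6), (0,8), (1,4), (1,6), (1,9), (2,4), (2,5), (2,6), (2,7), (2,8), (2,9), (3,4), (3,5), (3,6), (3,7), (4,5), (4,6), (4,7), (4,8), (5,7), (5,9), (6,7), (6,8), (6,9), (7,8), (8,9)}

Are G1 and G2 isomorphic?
Yes, isomorphic

The graphs are isomorphic.
One valid mapping φ: V(G1) → V(G2): 0→4, 1→9, 2→8, 3→5, 4→0, 5→6, 6→3, 7→1, 8→2, 9→7

Verify φ preserves adjacency — for each edge of G1, its image is an edge of G2:
  (0,2) → (φ(0),φ(2)) = (4,8) ∈ E(G2) ✓
  (0,3) → (φ(0),φ(3)) = (4,5) ∈ E(G2) ✓
  (0,5) → (φ(0),φ(5)) = (4,6) ∈ E(G2) ✓
  (0,6) → (φ(0),φ(6)) = (3,4) ∈ E(G2) ✓
  (0,7) → (φ(0),φ(7)) = (1,4) ∈ E(G2) ✓
  (0,8) → (φ(0),φ(8)) = (2,4) ∈ E(G2) ✓
  (0,9) → (φ(0),φ(9)) = (4,7) ∈ E(G2) ✓
  (1,2) → (φ(1),φ(2)) = (8,9) ∈ E(G2) ✓
  (1,3) → (φ(1),φ(3)) = (5,9) ∈ E(G2) ✓
  (1,5) → (φ(1),φ(5)) = (6,9) ∈ E(G2) ✓
  (1,7) → (φ(1),φ(7)) = (1,9) ∈ E(G2) ✓
  (1,8) → (φ(1),φ(8)) = (2,9) ∈ E(G2) ✓
  (2,4) → (φ(2),φ(4)) = (0,8) ∈ E(G2) ✓
  (2,5) → (φ(2),φ(5)) = (6,8) ∈ E(G2) ✓
  (2,8) → (φ(2),φ(8)) = (2,8) ∈ E(G2) ✓
  (2,9) → (φ(2),φ(9)) = (7,8) ∈ E(G2) ✓
  (3,4) → (φ(3),φ(4)) = (0,5) ∈ E(G2) ✓
  (3,6) → (φ(3),φ(6)) = (3,5) ∈ E(G2) ✓
  (3,8) → (φ(3),φ(8)) = (2,5) ∈ E(G2) ✓
  (3,9) → (φ(3),φ(9)) = (5,7) ∈ E(G2) ✓
  (4,5) → (φ(4),φ(5)) = (0,6) ∈ E(G2) ✓
  (4,7) → (φ(4),φ(7)) = (0,1) ∈ E(G2) ✓
  (4,8) → (φ(4),φ(8)) = (0,2) ∈ E(G2) ✓
  (5,6) → (φ(5),φ(6)) = (3,6) ∈ E(G2) ✓
  (5,7) → (φ(5),φ(7)) = (1,6) ∈ E(G2) ✓
  (5,8) → (φ(5),φ(8)) = (2,6) ∈ E(G2) ✓
  (5,9) → (φ(5),φ(9)) = (6,7) ∈ E(G2) ✓
  (6,9) → (φ(6),φ(9)) = (3,7) ∈ E(G2) ✓
  (8,9) → (φ(8),φ(9)) = (2,7) ∈ E(G2) ✓
All 29 edges of G1 map to edges of G2, and |E(G1)| = |E(G2)| = 29, so φ is a bijection on edges as well as vertices. Hence G1 ≅ G2.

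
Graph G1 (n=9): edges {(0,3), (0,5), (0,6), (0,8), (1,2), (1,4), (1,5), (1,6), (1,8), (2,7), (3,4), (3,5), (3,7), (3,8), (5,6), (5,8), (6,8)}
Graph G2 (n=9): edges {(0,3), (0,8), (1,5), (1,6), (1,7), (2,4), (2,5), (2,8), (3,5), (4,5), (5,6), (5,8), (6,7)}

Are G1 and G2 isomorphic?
No, not isomorphic

The graphs are NOT isomorphic.

Degrees in G1: deg(0)=4, deg(1)=5, deg(2)=2, deg(3)=5, deg(4)=2, deg(5)=5, deg(6)=4, deg(7)=2, deg(8)=5.
Sorted degree sequence of G1: [5, 5, 5, 5, 4, 4, 2, 2, 2].
Degrees in G2: deg(0)=2, deg(1)=3, deg(2)=3, deg(3)=2, deg(4)=2, deg(5)=6, deg(6)=3, deg(7)=2, deg(8)=3.
Sorted degree sequence of G2: [6, 3, 3, 3, 3, 2, 2, 2, 2].
The (sorted) degree sequence is an isomorphism invariant, so since G1 and G2 have different degree sequences they cannot be isomorphic.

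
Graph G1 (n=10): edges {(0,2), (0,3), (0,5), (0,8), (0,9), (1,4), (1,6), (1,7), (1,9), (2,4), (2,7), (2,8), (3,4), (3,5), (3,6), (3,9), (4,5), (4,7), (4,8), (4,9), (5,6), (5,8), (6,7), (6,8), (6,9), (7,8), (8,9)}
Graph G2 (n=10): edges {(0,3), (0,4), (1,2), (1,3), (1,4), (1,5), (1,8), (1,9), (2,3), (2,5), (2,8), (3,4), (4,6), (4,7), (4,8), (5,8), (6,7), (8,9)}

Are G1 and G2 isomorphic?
No, not isomorphic

The graphs are NOT isomorphic.

Counting triangles (3-cliques): G1 has 22, G2 has 10.
Triangle count is an isomorphism invariant, so differing triangle counts rule out isomorphism.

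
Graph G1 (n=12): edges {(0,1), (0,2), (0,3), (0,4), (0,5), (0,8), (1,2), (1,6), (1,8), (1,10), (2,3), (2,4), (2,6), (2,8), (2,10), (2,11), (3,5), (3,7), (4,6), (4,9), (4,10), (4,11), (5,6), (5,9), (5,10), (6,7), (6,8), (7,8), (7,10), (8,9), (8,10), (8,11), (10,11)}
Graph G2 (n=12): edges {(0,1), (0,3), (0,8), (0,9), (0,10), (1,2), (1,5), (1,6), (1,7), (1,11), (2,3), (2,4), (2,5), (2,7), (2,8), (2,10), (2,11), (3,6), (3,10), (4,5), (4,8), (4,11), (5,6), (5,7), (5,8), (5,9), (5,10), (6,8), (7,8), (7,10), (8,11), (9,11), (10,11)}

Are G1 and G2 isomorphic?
Yes, isomorphic

The graphs are isomorphic.
One valid mapping φ: V(G1) → V(G2): 0→10, 1→7, 2→2, 3→3, 4→11, 5→0, 6→1, 7→6, 8→5, 9→9, 10→8, 11→4

Verify φ preserves adjacency — for each edge of G1, its image is an edge of G2:
  (0,1) → (φ(0),φ(1)) = (7,10) ∈ E(G2) ✓
  (0,2) → (φ(0),φ(2)) = (2,10) ∈ E(G2) ✓
  (0,3) → (φ(0),φ(3)) = (3,10) ∈ E(G2) ✓
  (0,4) → (φ(0),φ(4)) = (10,11) ∈ E(G2) ✓
  (0,5) → (φ(0),φ(5)) = (0,10) ∈ E(G2) ✓
  (0,8) → (φ(0),φ(8)) = (5,10) ∈ E(G2) ✓
  (1,2) → (φ(1),φ(2)) = (2,7) ∈ E(G2) ✓
  (1,6) → (φ(1),φ(6)) = (1,7) ∈ E(G2) ✓
  (1,8) → (φ(1),φ(8)) = (5,7) ∈ E(G2) ✓
  (1,10) → (φ(1),φ(10)) = (7,8) ∈ E(G2) ✓
  (2,3) → (φ(2),φ(3)) = (2,3) ∈ E(G2) ✓
  (2,4) → (φ(2),φ(4)) = (2,11) ∈ E(G2) ✓
  (2,6) → (φ(2),φ(6)) = (1,2) ∈ E(G2) ✓
  (2,8) → (φ(2),φ(8)) = (2,5) ∈ E(G2) ✓
  (2,10) → (φ(2),φ(10)) = (2,8) ∈ E(G2) ✓
  (2,11) → (φ(2),φ(11)) = (2,4) ∈ E(G2) ✓
  (3,5) → (φ(3),φ(5)) = (0,3) ∈ E(G2) ✓
  (3,7) → (φ(3),φ(7)) = (3,6) ∈ E(G2) ✓
  (4,6) → (φ(4),φ(6)) = (1,11) ∈ E(G2) ✓
  (4,9) → (φ(4),φ(9)) = (9,11) ∈ E(G2) ✓
  (4,10) → (φ(4),φ(10)) = (8,11) ∈ E(G2) ✓
  (4,11) → (φ(4),φ(11)) = (4,11) ∈ E(G2) ✓
  (5,6) → (φ(5),φ(6)) = (0,1) ∈ E(G2) ✓
  (5,9) → (φ(5),φ(9)) = (0,9) ∈ E(G2) ✓
  (5,10) → (φ(5),φ(10)) = (0,8) ∈ E(G2) ✓
  (6,7) → (φ(6),φ(7)) = (1,6) ∈ E(G2) ✓
  (6,8) → (φ(6),φ(8)) = (1,5) ∈ E(G2) ✓
  (7,8) → (φ(7),φ(8)) = (5,6) ∈ E(G2) ✓
  (7,10) → (φ(7),φ(10)) = (6,8) ∈ E(G2) ✓
  (8,9) → (φ(8),φ(9)) = (5,9) ∈ E(G2) ✓
  (8,10) → (φ(8),φ(10)) = (5,8) ∈ E(G2) ✓
  (8,11) → (φ(8),φ(11)) = (4,5) ∈ E(G2) ✓
  (10,11) → (φ(10),φ(11)) = (4,8) ∈ E(G2) ✓
All 33 edges of G1 map to edges of G2, and |E(G1)| = |E(G2)| = 33, so φ is a bijection on edges as well as vertices. Hence G1 ≅ G2.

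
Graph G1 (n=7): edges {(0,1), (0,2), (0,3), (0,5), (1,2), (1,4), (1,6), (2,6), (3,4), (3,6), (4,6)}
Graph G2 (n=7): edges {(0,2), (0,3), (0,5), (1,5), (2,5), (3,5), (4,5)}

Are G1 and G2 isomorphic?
No, not isomorphic

The graphs are NOT isomorphic.

Degrees in G1: deg(0)=4, deg(1)=4, deg(2)=3, deg(3)=3, deg(4)=3, deg(5)=1, deg(6)=4.
Sorted degree sequence of G1: [4, 4, 4, 3, 3, 3, 1].
Degrees in G2: deg(0)=3, deg(1)=1, deg(2)=2, deg(3)=2, deg(4)=1, deg(5)=5, deg(6)=0.
Sorted degree sequence of G2: [5, 3, 2, 2, 1, 1, 0].
The (sorted) degree sequence is an isomorphism invariant, so since G1 and G2 have different degree sequences they cannot be isomorphic.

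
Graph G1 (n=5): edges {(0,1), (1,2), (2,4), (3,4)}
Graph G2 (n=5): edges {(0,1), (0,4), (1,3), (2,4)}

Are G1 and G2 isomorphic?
Yes, isomorphic

The graphs are isomorphic.
One valid mapping φ: V(G1) → V(G2): 0→2, 1→4, 2→0, 3→3, 4→1

Verify φ preserves adjacency — for each edge of G1, its image is an edge of G2:
  (0,1) → (φ(0),φ(1)) = (2,4) ∈ E(G2) ✓
  (1,2) → (φ(1),φ(2)) = (0,4) ∈ E(G2) ✓
  (2,4) → (φ(2),φ(4)) = (0,1) ∈ E(G2) ✓
  (3,4) → (φ(3),φ(4)) = (1,3) ∈ E(G2) ✓
All 4 edges of G1 map to edges of G2, and |E(G1)| = |E(G2)| = 4, so φ is a bijection on edges as well as vertices. Hence G1 ≅ G2.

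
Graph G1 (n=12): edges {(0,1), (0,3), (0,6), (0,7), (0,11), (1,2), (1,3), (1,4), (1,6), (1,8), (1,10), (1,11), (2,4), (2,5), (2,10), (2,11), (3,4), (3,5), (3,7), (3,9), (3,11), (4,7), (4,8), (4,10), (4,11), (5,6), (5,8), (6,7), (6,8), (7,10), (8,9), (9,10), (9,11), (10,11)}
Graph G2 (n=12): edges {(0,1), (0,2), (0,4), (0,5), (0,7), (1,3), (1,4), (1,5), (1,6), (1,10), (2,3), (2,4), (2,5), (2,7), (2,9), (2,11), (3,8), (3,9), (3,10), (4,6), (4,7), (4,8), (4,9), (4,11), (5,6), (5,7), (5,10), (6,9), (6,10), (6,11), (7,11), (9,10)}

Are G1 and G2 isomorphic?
No, not isomorphic

The graphs are NOT isomorphic.

Counting triangles (3-cliques): G1 has 26, G2 has 24.
Triangle count is an isomorphism invariant, so differing triangle counts rule out isomorphism.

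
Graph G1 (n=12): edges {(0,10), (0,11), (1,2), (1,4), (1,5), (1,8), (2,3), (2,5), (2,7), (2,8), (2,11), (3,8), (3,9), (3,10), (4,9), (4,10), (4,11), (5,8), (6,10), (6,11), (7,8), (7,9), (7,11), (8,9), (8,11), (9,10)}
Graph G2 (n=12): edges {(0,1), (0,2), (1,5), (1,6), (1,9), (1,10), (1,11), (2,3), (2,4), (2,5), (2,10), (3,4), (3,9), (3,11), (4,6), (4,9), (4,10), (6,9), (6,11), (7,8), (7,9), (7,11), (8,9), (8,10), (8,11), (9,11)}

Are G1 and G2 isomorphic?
Yes, isomorphic

The graphs are isomorphic.
One valid mapping φ: V(G1) → V(G2): 0→5, 1→8, 2→11, 3→3, 4→10, 5→7, 6→0, 7→6, 8→9, 9→4, 10→2, 11→1

Verify φ preserves adjacency — for each edge of G1, its image is an edge of G2:
  (0,10) → (φ(0),φ(10)) = (2,5) ∈ E(G2) ✓
  (0,11) → (φ(0),φ(11)) = (1,5) ∈ E(G2) ✓
  (1,2) → (φ(1),φ(2)) = (8,11) ∈ E(G2) ✓
  (1,4) → (φ(1),φ(4)) = (8,10) ∈ E(G2) ✓
  (1,5) → (φ(1),φ(5)) = (7,8) ∈ E(G2) ✓
  (1,8) → (φ(1),φ(8)) = (8,9) ∈ E(G2) ✓
  (2,3) → (φ(2),φ(3)) = (3,11) ∈ E(G2) ✓
  (2,5) → (φ(2),φ(5)) = (7,11) ∈ E(G2) ✓
  (2,7) → (φ(2),φ(7)) = (6,11) ∈ E(G2) ✓
  (2,8) → (φ(2),φ(8)) = (9,11) ∈ E(G2) ✓
  (2,11) → (φ(2),φ(11)) = (1,11) ∈ E(G2) ✓
  (3,8) → (φ(3),φ(8)) = (3,9) ∈ E(G2) ✓
  (3,9) → (φ(3),φ(9)) = (3,4) ∈ E(G2) ✓
  (3,10) → (φ(3),φ(10)) = (2,3) ∈ E(G2) ✓
  (4,9) → (φ(4),φ(9)) = (4,10) ∈ E(G2) ✓
  (4,10) → (φ(4),φ(10)) = (2,10) ∈ E(G2) ✓
  (4,11) → (φ(4),φ(11)) = (1,10) ∈ E(G2) ✓
  (5,8) → (φ(5),φ(8)) = (7,9) ∈ E(G2) ✓
  (6,10) → (φ(6),φ(10)) = (0,2) ∈ E(G2) ✓
  (6,11) → (φ(6),φ(11)) = (0,1) ∈ E(G2) ✓
  (7,8) → (φ(7),φ(8)) = (6,9) ∈ E(G2) ✓
  (7,9) → (φ(7),φ(9)) = (4,6) ∈ E(G2) ✓
  (7,11) → (φ(7),φ(11)) = (1,6) ∈ E(G2) ✓
  (8,9) → (φ(8),φ(9)) = (4,9) ∈ E(G2) ✓
  (8,11) → (φ(8),φ(11)) = (1,9) ∈ E(G2) ✓
  (9,10) → (φ(9),φ(10)) = (2,4) ∈ E(G2) ✓
All 26 edges of G1 map to edges of G2, and |E(G1)| = |E(G2)| = 26, so φ is a bijection on edges as well as vertices. Hence G1 ≅ G2.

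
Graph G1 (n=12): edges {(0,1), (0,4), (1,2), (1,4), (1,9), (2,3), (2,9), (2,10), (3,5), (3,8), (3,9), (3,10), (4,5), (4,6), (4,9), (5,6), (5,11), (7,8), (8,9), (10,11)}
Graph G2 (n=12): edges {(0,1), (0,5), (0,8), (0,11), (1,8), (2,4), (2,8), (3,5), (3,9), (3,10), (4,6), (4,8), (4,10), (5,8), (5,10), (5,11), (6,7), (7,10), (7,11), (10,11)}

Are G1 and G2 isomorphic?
Yes, isomorphic

The graphs are isomorphic.
One valid mapping φ: V(G1) → V(G2): 0→1, 1→0, 2→11, 3→10, 4→8, 5→4, 6→2, 7→9, 8→3, 9→5, 10→7, 11→6

Verify φ preserves adjacency — for each edge of G1, its image is an edge of G2:
  (0,1) → (φ(0),φ(1)) = (0,1) ∈ E(G2) ✓
  (0,4) → (φ(0),φ(4)) = (1,8) ∈ E(G2) ✓
  (1,2) → (φ(1),φ(2)) = (0,11) ∈ E(G2) ✓
  (1,4) → (φ(1),φ(4)) = (0,8) ∈ E(G2) ✓
  (1,9) → (φ(1),φ(9)) = (0,5) ∈ E(G2) ✓
  (2,3) → (φ(2),φ(3)) = (10,11) ∈ E(G2) ✓
  (2,9) → (φ(2),φ(9)) = (5,11) ∈ E(G2) ✓
  (2,10) → (φ(2),φ(10)) = (7,11) ∈ E(G2) ✓
  (3,5) → (φ(3),φ(5)) = (4,10) ∈ E(G2) ✓
  (3,8) → (φ(3),φ(8)) = (3,10) ∈ E(G2) ✓
  (3,9) → (φ(3),φ(9)) = (5,10) ∈ E(G2) ✓
  (3,10) → (φ(3),φ(10)) = (7,10) ∈ E(G2) ✓
  (4,5) → (φ(4),φ(5)) = (4,8) ∈ E(G2) ✓
  (4,6) → (φ(4),φ(6)) = (2,8) ∈ E(G2) ✓
  (4,9) → (φ(4),φ(9)) = (5,8) ∈ E(G2) ✓
  (5,6) → (φ(5),φ(6)) = (2,4) ∈ E(G2) ✓
  (5,11) → (φ(5),φ(11)) = (4,6) ∈ E(G2) ✓
  (7,8) → (φ(7),φ(8)) = (3,9) ∈ E(G2) ✓
  (8,9) → (φ(8),φ(9)) = (3,5) ∈ E(G2) ✓
  (10,11) → (φ(10),φ(11)) = (6,7) ∈ E(G2) ✓
All 20 edges of G1 map to edges of G2, and |E(G1)| = |E(G2)| = 20, so φ is a bijection on edges as well as vertices. Hence G1 ≅ G2.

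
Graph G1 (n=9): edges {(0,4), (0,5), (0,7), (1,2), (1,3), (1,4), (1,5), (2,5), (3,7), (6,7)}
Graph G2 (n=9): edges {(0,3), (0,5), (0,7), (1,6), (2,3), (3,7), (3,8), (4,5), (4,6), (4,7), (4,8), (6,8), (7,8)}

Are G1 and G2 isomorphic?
No, not isomorphic

The graphs are NOT isomorphic.

Connected components of G1: 2 component(s) with vertex sets [[8], [0, 1, 2, 3, 4, 5, 6, 7]], sizes [1, 8].
Connected components of G2: 1 component(s) with vertex sets [[0, 1, 2, 3, 4, 5, 6, 7, 8]], sizes [9].
The number of connected components (and the multiset of component sizes) is an isomorphism invariant — an isomorphism maps each component of G1 bijectively onto a component of G2. Since G1 has 2 component(s) and G2 has 1, they cannot be isomorphic.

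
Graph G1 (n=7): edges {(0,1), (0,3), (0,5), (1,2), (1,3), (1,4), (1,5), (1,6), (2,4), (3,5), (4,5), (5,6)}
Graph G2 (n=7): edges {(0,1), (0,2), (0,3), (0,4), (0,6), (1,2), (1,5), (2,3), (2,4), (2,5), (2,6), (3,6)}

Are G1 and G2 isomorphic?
Yes, isomorphic

The graphs are isomorphic.
One valid mapping φ: V(G1) → V(G2): 0→3, 1→2, 2→5, 3→6, 4→1, 5→0, 6→4

Verify φ preserves adjacency — for each edge of G1, its image is an edge of G2:
  (0,1) → (φ(0),φ(1)) = (2,3) ∈ E(G2) ✓
  (0,3) → (φ(0),φ(3)) = (3,6) ∈ E(G2) ✓
  (0,5) → (φ(0),φ(5)) = (0,3) ∈ E(G2) ✓
  (1,2) → (φ(1),φ(2)) = (2,5) ∈ E(G2) ✓
  (1,3) → (φ(1),φ(3)) = (2,6) ∈ E(G2) ✓
  (1,4) → (φ(1),φ(4)) = (1,2) ∈ E(G2) ✓
  (1,5) → (φ(1),φ(5)) = (0,2) ∈ E(G2) ✓
  (1,6) → (φ(1),φ(6)) = (2,4) ∈ E(G2) ✓
  (2,4) → (φ(2),φ(4)) = (1,5) ∈ E(G2) ✓
  (3,5) → (φ(3),φ(5)) = (0,6) ∈ E(G2) ✓
  (4,5) → (φ(4),φ(5)) = (0,1) ∈ E(G2) ✓
  (5,6) → (φ(5),φ(6)) = (0,4) ∈ E(G2) ✓
All 12 edges of G1 map to edges of G2, and |E(G1)| = |E(G2)| = 12, so φ is a bijection on edges as well as vertices. Hence G1 ≅ G2.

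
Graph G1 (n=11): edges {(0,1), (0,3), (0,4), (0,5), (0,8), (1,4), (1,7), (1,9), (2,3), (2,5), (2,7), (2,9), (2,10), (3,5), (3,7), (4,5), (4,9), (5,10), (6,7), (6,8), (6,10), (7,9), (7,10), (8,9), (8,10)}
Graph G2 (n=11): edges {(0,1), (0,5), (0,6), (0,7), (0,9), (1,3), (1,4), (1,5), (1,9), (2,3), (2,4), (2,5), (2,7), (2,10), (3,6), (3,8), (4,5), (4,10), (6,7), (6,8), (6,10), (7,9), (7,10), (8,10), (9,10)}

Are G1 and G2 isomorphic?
Yes, isomorphic

The graphs are isomorphic.
One valid mapping φ: V(G1) → V(G2): 0→1, 1→4, 2→7, 3→9, 4→5, 5→0, 6→8, 7→10, 8→3, 9→2, 10→6

Verify φ preserves adjacency — for each edge of G1, its image is an edge of G2:
  (0,1) → (φ(0),φ(1)) = (1,4) ∈ E(G2) ✓
  (0,3) → (φ(0),φ(3)) = (1,9) ∈ E(G2) ✓
  (0,4) → (φ(0),φ(4)) = (1,5) ∈ E(G2) ✓
  (0,5) → (φ(0),φ(5)) = (0,1) ∈ E(G2) ✓
  (0,8) → (φ(0),φ(8)) = (1,3) ∈ E(G2) ✓
  (1,4) → (φ(1),φ(4)) = (4,5) ∈ E(G2) ✓
  (1,7) → (φ(1),φ(7)) = (4,10) ∈ E(G2) ✓
  (1,9) → (φ(1),φ(9)) = (2,4) ∈ E(G2) ✓
  (2,3) → (φ(2),φ(3)) = (7,9) ∈ E(G2) ✓
  (2,5) → (φ(2),φ(5)) = (0,7) ∈ E(G2) ✓
  (2,7) → (φ(2),φ(7)) = (7,10) ∈ E(G2) ✓
  (2,9) → (φ(2),φ(9)) = (2,7) ∈ E(G2) ✓
  (2,10) → (φ(2),φ(10)) = (6,7) ∈ E(G2) ✓
  (3,5) → (φ(3),φ(5)) = (0,9) ∈ E(G2) ✓
  (3,7) → (φ(3),φ(7)) = (9,10) ∈ E(G2) ✓
  (4,5) → (φ(4),φ(5)) = (0,5) ∈ E(G2) ✓
  (4,9) → (φ(4),φ(9)) = (2,5) ∈ E(G2) ✓
  (5,10) → (φ(5),φ(10)) = (0,6) ∈ E(G2) ✓
  (6,7) → (φ(6),φ(7)) = (8,10) ∈ E(G2) ✓
  (6,8) → (φ(6),φ(8)) = (3,8) ∈ E(G2) ✓
  (6,10) → (φ(6),φ(10)) = (6,8) ∈ E(G2) ✓
  (7,9) → (φ(7),φ(9)) = (2,10) ∈ E(G2) ✓
  (7,10) → (φ(7),φ(10)) = (6,10) ∈ E(G2) ✓
  (8,9) → (φ(8),φ(9)) = (2,3) ∈ E(G2) ✓
  (8,10) → (φ(8),φ(10)) = (3,6) ∈ E(G2) ✓
All 25 edges of G1 map to edges of G2, and |E(G1)| = |E(G2)| = 25, so φ is a bijection on edges as well as vertices. Hence G1 ≅ G2.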